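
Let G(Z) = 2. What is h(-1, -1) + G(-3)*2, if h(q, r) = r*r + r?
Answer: 4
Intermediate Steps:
h(q, r) = r + r² (h(q, r) = r² + r = r + r²)
h(-1, -1) + G(-3)*2 = -(1 - 1) + 2*2 = -1*0 + 4 = 0 + 4 = 4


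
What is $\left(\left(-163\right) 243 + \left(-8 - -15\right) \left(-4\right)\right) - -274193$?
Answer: $234556$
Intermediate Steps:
$\left(\left(-163\right) 243 + \left(-8 - -15\right) \left(-4\right)\right) - -274193 = \left(-39609 + \left(-8 + 15\right) \left(-4\right)\right) + 274193 = \left(-39609 + 7 \left(-4\right)\right) + 274193 = \left(-39609 - 28\right) + 274193 = -39637 + 274193 = 234556$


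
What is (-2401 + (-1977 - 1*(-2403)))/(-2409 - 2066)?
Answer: 79/179 ≈ 0.44134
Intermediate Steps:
(-2401 + (-1977 - 1*(-2403)))/(-2409 - 2066) = (-2401 + (-1977 + 2403))/(-4475) = (-2401 + 426)*(-1/4475) = -1975*(-1/4475) = 79/179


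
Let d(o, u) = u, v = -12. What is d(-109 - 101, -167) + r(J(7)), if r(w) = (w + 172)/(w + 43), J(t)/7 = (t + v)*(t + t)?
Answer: -24777/149 ≈ -166.29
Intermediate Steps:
J(t) = 14*t*(-12 + t) (J(t) = 7*((t - 12)*(t + t)) = 7*((-12 + t)*(2*t)) = 7*(2*t*(-12 + t)) = 14*t*(-12 + t))
r(w) = (172 + w)/(43 + w)
d(-109 - 101, -167) + r(J(7)) = -167 + (172 + 14*7*(-12 + 7))/(43 + 14*7*(-12 + 7)) = -167 + (172 + 14*7*(-5))/(43 + 14*7*(-5)) = -167 + (172 - 490)/(43 - 490) = -167 - 318/(-447) = -167 - 1/447*(-318) = -167 + 106/149 = -24777/149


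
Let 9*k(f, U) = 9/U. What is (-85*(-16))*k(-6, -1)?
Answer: -1360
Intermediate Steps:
k(f, U) = 1/U (k(f, U) = (9/U)/9 = 1/U)
(-85*(-16))*k(-6, -1) = -85*(-16)/(-1) = 1360*(-1) = -1360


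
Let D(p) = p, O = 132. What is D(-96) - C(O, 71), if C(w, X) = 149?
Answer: -245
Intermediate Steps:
D(-96) - C(O, 71) = -96 - 1*149 = -96 - 149 = -245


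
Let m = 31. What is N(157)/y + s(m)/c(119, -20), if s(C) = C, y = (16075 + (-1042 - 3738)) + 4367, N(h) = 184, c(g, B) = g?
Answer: 253709/931889 ≈ 0.27225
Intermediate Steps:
y = 15662 (y = (16075 - 4780) + 4367 = 11295 + 4367 = 15662)
N(157)/y + s(m)/c(119, -20) = 184/15662 + 31/119 = 184*(1/15662) + 31*(1/119) = 92/7831 + 31/119 = 253709/931889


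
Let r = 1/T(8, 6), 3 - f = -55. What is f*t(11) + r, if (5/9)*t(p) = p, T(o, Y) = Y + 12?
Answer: 103361/90 ≈ 1148.5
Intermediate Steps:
f = 58 (f = 3 - 1*(-55) = 3 + 55 = 58)
T(o, Y) = 12 + Y
t(p) = 9*p/5
r = 1/18 (r = 1/(12 + 6) = 1/18 ≈ 0.055556)
f*t(11) + r = 58*((9/5)*11) + 1/18 = 58*(99/5) + 1/18 = 5742/5 + 1/18 = 103361/90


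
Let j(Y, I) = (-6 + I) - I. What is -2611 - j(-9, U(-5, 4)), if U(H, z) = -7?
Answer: -2605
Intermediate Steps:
j(Y, I) = -6
-2611 - j(-9, U(-5, 4)) = -2611 - 1*(-6) = -2611 + 6 = -2605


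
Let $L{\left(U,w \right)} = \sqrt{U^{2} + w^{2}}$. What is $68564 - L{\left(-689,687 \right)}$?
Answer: $68564 - \sqrt{946690} \approx 67591.0$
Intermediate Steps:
$68564 - L{\left(-689,687 \right)} = 68564 - \sqrt{\left(-689\right)^{2} + 687^{2}} = 68564 - \sqrt{474721 + 471969} = 68564 - \sqrt{946690}$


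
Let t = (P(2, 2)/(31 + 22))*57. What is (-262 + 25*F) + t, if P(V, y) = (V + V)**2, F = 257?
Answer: 327551/53 ≈ 6180.2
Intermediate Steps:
P(V, y) = 4*V**2 (P(V, y) = (2*V)**2 = 4*V**2)
t = 912/53 (t = ((4*2**2)/(31 + 22))*57 = ((4*4)/53)*57 = (16*(1/53))*57 = (16/53)*57 = 912/53 ≈ 17.208)
(-262 + 25*F) + t = (-262 + 25*257) + 912/53 = (-262 + 6425) + 912/53 = 6163 + 912/53 = 327551/53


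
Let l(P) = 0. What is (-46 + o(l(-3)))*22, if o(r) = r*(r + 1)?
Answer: -1012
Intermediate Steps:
o(r) = r*(1 + r)
(-46 + o(l(-3)))*22 = (-46 + 0*(1 + 0))*22 = (-46 + 0*1)*22 = (-46 + 0)*22 = -46*22 = -1012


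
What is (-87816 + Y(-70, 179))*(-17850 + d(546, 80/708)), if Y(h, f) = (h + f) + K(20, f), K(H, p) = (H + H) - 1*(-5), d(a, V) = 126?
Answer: 1553721288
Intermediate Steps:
K(H, p) = 5 + 2*H (K(H, p) = 2*H + 5 = 5 + 2*H)
Y(h, f) = 45 + f + h (Y(h, f) = (h + f) + (5 + 2*20) = (f + h) + (5 + 40) = (f + h) + 45 = 45 + f + h)
(-87816 + Y(-70, 179))*(-17850 + d(546, 80/708)) = (-87816 + (45 + 179 - 70))*(-17850 + 126) = (-87816 + 154)*(-17724) = -87662*(-17724) = 1553721288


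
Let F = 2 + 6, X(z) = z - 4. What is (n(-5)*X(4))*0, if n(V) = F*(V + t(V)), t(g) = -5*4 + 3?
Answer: 0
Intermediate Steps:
X(z) = -4 + z
t(g) = -17 (t(g) = -20 + 3 = -17)
F = 8
n(V) = -136 + 8*V (n(V) = 8*(V - 17) = 8*(-17 + V) = -136 + 8*V)
(n(-5)*X(4))*0 = ((-136 + 8*(-5))*(-4 + 4))*0 = ((-136 - 40)*0)*0 = -176*0*0 = 0*0 = 0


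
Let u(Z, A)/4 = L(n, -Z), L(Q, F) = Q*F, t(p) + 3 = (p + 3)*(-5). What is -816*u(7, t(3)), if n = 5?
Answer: 114240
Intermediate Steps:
t(p) = -18 - 5*p (t(p) = -3 + (p + 3)*(-5) = -3 + (3 + p)*(-5) = -3 + (-15 - 5*p) = -18 - 5*p)
L(Q, F) = F*Q
u(Z, A) = -20*Z (u(Z, A) = 4*(-Z*5) = 4*(-5*Z) = -20*Z)
-816*u(7, t(3)) = -(-16320)*7 = -816*(-140) = 114240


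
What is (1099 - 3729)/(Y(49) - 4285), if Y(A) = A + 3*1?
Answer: 2630/4233 ≈ 0.62131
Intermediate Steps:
Y(A) = 3 + A (Y(A) = A + 3 = 3 + A)
(1099 - 3729)/(Y(49) - 4285) = (1099 - 3729)/((3 + 49) - 4285) = -2630/(52 - 4285) = -2630/(-4233) = -2630*(-1/4233) = 2630/4233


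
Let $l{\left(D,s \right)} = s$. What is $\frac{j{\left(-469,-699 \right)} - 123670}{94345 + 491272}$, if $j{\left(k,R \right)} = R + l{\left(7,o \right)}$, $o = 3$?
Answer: $- \frac{124366}{585617} \approx -0.21237$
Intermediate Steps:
$j{\left(k,R \right)} = 3 + R$ ($j{\left(k,R \right)} = R + 3 = 3 + R$)
$\frac{j{\left(-469,-699 \right)} - 123670}{94345 + 491272} = \frac{\left(3 - 699\right) - 123670}{94345 + 491272} = \frac{-696 - 123670}{585617} = \left(-124366\right) \frac{1}{585617} = - \frac{124366}{585617}$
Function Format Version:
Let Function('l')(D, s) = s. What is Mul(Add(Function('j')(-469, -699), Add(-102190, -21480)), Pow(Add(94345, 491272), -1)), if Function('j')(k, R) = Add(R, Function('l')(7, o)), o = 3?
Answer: Rational(-124366, 585617) ≈ -0.21237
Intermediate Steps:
Function('j')(k, R) = Add(3, R) (Function('j')(k, R) = Add(R, 3) = Add(3, R))
Mul(Add(Function('j')(-469, -699), Add(-102190, -21480)), Pow(Add(94345, 491272), -1)) = Mul(Add(Add(3, -699), Add(-102190, -21480)), Pow(Add(94345, 491272), -1)) = Mul(Add(-696, -123670), Pow(585617, -1)) = Mul(-124366, Rational(1, 585617)) = Rational(-124366, 585617)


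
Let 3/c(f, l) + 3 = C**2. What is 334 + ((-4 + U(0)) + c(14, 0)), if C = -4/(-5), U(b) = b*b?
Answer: 19395/59 ≈ 328.73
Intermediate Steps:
U(b) = b**2
C = 4/5 (C = -4*(-1/5) = 4/5 ≈ 0.80000)
c(f, l) = -75/59 (c(f, l) = 3/(-3 + (4/5)**2) = 3/(-3 + 16/25) = 3/(-59/25) = 3*(-25/59) = -75/59)
334 + ((-4 + U(0)) + c(14, 0)) = 334 + ((-4 + 0**2) - 75/59) = 334 + ((-4 + 0) - 75/59) = 334 + (-4 - 75/59) = 334 - 311/59 = 19395/59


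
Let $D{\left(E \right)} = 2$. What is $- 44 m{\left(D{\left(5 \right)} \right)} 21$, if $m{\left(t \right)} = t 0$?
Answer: $0$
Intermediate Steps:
$m{\left(t \right)} = 0$
$- 44 m{\left(D{\left(5 \right)} \right)} 21 = \left(-44\right) 0 \cdot 21 = 0 \cdot 21 = 0$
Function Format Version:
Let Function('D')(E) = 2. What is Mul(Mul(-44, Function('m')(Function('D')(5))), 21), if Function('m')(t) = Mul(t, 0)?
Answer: 0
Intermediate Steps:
Function('m')(t) = 0
Mul(Mul(-44, Function('m')(Function('D')(5))), 21) = Mul(Mul(-44, 0), 21) = Mul(0, 21) = 0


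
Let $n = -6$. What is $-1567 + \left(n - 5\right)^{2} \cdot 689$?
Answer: $81802$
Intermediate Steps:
$-1567 + \left(n - 5\right)^{2} \cdot 689 = -1567 + \left(-6 - 5\right)^{2} \cdot 689 = -1567 + \left(-11\right)^{2} \cdot 689 = -1567 + 121 \cdot 689 = -1567 + 83369 = 81802$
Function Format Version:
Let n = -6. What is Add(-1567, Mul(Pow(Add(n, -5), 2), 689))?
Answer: 81802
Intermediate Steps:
Add(-1567, Mul(Pow(Add(n, -5), 2), 689)) = Add(-1567, Mul(Pow(Add(-6, -5), 2), 689)) = Add(-1567, Mul(Pow(-11, 2), 689)) = Add(-1567, Mul(121, 689)) = Add(-1567, 83369) = 81802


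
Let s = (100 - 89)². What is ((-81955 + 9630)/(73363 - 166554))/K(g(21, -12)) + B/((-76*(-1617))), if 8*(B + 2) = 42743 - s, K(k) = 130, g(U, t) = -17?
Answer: 1398261329/28358394064 ≈ 0.049307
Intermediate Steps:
s = 121 (s = 11² = 121)
B = 21303/4 (B = -2 + (42743 - 1*121)/8 = -2 + (42743 - 121)/8 = -2 + (⅛)*42622 = -2 + 21311/4 = 21303/4 ≈ 5325.8)
((-81955 + 9630)/(73363 - 166554))/K(g(21, -12)) + B/((-76*(-1617))) = ((-81955 + 9630)/(73363 - 166554))/130 + 21303/(4*((-76*(-1617)))) = -72325/(-93191)*(1/130) + (21303/4)/122892 = -72325*(-1/93191)*(1/130) + (21303/4)*(1/122892) = (72325/93191)*(1/130) + 7101/163856 = 14465/2422966 + 7101/163856 = 1398261329/28358394064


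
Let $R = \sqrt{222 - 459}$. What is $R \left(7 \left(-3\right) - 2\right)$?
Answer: $- 23 i \sqrt{237} \approx - 354.08 i$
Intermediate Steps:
$R = i \sqrt{237}$ ($R = \sqrt{-237} = i \sqrt{237} \approx 15.395 i$)
$R \left(7 \left(-3\right) - 2\right) = i \sqrt{237} \left(7 \left(-3\right) - 2\right) = i \sqrt{237} \left(-21 - 2\right) = i \sqrt{237} \left(-23\right) = - 23 i \sqrt{237}$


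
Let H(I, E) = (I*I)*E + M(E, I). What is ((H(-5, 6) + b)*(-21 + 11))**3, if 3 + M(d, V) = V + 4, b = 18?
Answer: -4410944000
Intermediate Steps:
M(d, V) = 1 + V (M(d, V) = -3 + (V + 4) = -3 + (4 + V) = 1 + V)
H(I, E) = 1 + I + E*I**2 (H(I, E) = (I*I)*E + (1 + I) = I**2*E + (1 + I) = E*I**2 + (1 + I) = 1 + I + E*I**2)
((H(-5, 6) + b)*(-21 + 11))**3 = (((1 - 5 + 6*(-5)**2) + 18)*(-21 + 11))**3 = (((1 - 5 + 6*25) + 18)*(-10))**3 = (((1 - 5 + 150) + 18)*(-10))**3 = ((146 + 18)*(-10))**3 = (164*(-10))**3 = (-1640)**3 = -4410944000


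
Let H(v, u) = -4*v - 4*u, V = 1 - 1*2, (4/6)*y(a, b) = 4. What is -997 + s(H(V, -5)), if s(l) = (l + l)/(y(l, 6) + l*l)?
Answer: -96701/97 ≈ -996.92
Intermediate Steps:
y(a, b) = 6 (y(a, b) = (3/2)*4 = 6)
V = -1 (V = 1 - 2 = -1)
H(v, u) = -4*u - 4*v
s(l) = 2*l/(6 + l**2) (s(l) = (l + l)/(6 + l*l) = (2*l)/(6 + l**2) = 2*l/(6 + l**2))
-997 + s(H(V, -5)) = -997 + 2*(-4*(-5) - 4*(-1))/(6 + (-4*(-5) - 4*(-1))**2) = -997 + 2*(20 + 4)/(6 + (20 + 4)**2) = -997 + 2*24/(6 + 24**2) = -997 + 2*24/(6 + 576) = -997 + 2*24/582 = -997 + 2*24*(1/582) = -997 + 8/97 = -96701/97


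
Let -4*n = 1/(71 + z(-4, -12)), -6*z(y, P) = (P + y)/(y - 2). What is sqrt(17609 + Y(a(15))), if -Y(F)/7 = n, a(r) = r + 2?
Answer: sqrt(28401596105)/1270 ≈ 132.70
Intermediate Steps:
z(y, P) = -(P + y)/(6*(-2 + y)) (z(y, P) = -(P + y)/(6*(y - 2)) = -(P + y)/(6*(-2 + y)))
a(r) = 2 + r
n = -9/2540 (n = -1/(4*(71 + (-1*(-12) - 1*(-4))/(6*(-2 - 4)))) = -1/(4*(71 + (1/6)*(12 + 4)/(-6))) = -1/(4*(71 + (1/6)*(-1/6)*16)) = -1/(4*(71 - 4/9)) = -1/(4*635/9) = -1/4*9/635 = -9/2540 ≈ -0.0035433)
Y(F) = 63/2540 (Y(F) = -7*(-9/2540) = 63/2540)
sqrt(17609 + Y(a(15))) = sqrt(17609 + 63/2540) = sqrt(44726923/2540) = sqrt(28401596105)/1270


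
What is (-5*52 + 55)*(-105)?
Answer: 21525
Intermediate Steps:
(-5*52 + 55)*(-105) = (-260 + 55)*(-105) = -205*(-105) = 21525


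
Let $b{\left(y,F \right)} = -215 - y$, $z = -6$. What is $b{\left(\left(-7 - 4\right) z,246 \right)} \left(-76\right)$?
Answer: $21356$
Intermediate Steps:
$b{\left(\left(-7 - 4\right) z,246 \right)} \left(-76\right) = \left(-215 - \left(-7 - 4\right) \left(-6\right)\right) \left(-76\right) = \left(-215 - \left(-11\right) \left(-6\right)\right) \left(-76\right) = \left(-215 - 66\right) \left(-76\right) = \left(-281\right) \left(-76\right) = 21356$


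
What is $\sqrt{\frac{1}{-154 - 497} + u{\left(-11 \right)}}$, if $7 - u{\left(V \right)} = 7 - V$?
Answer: $\frac{i \sqrt{4662462}}{651} \approx 3.3169 i$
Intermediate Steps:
$u{\left(V \right)} = V$ ($u{\left(V \right)} = 7 - \left(7 - V\right) = 7 + \left(-7 + V\right) = V$)
$\sqrt{\frac{1}{-154 - 497} + u{\left(-11 \right)}} = \sqrt{\frac{1}{-154 - 497} - 11} = \sqrt{\frac{1}{-651} - 11} = \sqrt{- \frac{1}{651} - 11} = \sqrt{- \frac{7162}{651}} = \frac{i \sqrt{4662462}}{651}$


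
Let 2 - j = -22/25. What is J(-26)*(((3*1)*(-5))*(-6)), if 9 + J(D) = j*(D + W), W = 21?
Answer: -2106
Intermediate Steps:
j = 72/25 (j = 2 - (-22)/25 = 2 - 1*(-22/25) = 2 + 22/25 = 72/25 ≈ 2.8800)
J(D) = 1287/25 + 72*D/25 (J(D) = -9 + 72*(D + 21)/25 = -9 + 72*(21 + D)/25 = -9 + (1512/25 + 72*D/25) = 1287/25 + 72*D/25)
J(-26)*(((3*1)*(-5))*(-6)) = (1287/25 + (72/25)*(-26))*(((3*1)*(-5))*(-6)) = (1287/25 - 1872/25)*((3*(-5))*(-6)) = -(-351)*(-6) = -117/5*90 = -2106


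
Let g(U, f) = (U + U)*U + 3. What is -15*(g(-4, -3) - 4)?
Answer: -465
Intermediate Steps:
g(U, f) = 3 + 2*U² (g(U, f) = (2*U)*U + 3 = 2*U² + 3 = 3 + 2*U²)
-15*(g(-4, -3) - 4) = -15*((3 + 2*(-4)²) - 4) = -15*((3 + 2*16) - 4) = -15*((3 + 32) - 4) = -15*(35 - 4) = -15*31 = -465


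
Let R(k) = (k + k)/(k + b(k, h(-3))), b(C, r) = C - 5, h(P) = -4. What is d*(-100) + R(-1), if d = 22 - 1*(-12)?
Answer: -23798/7 ≈ -3399.7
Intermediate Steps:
b(C, r) = -5 + C
R(k) = 2*k/(-5 + 2*k) (R(k) = (k + k)/(k + (-5 + k)) = (2*k)/(-5 + 2*k) = 2*k/(-5 + 2*k))
d = 34 (d = 22 + 12 = 34)
d*(-100) + R(-1) = 34*(-100) + 2*(-1)/(-5 + 2*(-1)) = -3400 + 2*(-1)/(-5 - 2) = -3400 + 2*(-1)/(-7) = -3400 + 2*(-1)*(-1/7) = -3400 + 2/7 = -23798/7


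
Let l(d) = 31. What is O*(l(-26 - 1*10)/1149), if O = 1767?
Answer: 18259/383 ≈ 47.674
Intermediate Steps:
O*(l(-26 - 1*10)/1149) = 1767*(31/1149) = 18259/383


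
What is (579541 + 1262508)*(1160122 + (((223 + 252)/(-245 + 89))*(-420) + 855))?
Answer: 27832118848974/13 ≈ 2.1409e+12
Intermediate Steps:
(579541 + 1262508)*(1160122 + (((223 + 252)/(-245 + 89))*(-420) + 855)) = 1842049*(1160122 + ((475/(-156))*(-420) + 855)) = 1842049*(1160122 + ((475*(-1/156))*(-420) + 855)) = 1842049*(1160122 + (-475/156*(-420) + 855)) = 1842049*(1160122 + (16625/13 + 855)) = 1842049*(1160122 + 27740/13) = 1842049*(15109326/13) = 27832118848974/13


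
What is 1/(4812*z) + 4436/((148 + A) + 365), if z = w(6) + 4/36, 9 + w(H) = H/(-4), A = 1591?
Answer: 41579897/19721581 ≈ 2.1083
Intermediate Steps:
w(H) = -9 - H/4 (w(H) = -9 + H/(-4) = -9 + H*(-1/4) = -9 - H/4)
z = -187/18 (z = (-9 - 1/4*6) + 4/36 = (-9 - 3/2) + 4*(1/36) = -21/2 + 1/9 = -187/18 ≈ -10.389)
1/(4812*z) + 4436/((148 + A) + 365) = 1/(4812*(-187/18)) + 4436/((148 + 1591) + 365) = (1/4812)*(-18/187) + 4436/(1739 + 365) = -3/149974 + 4436/2104 = -3/149974 + 4436*(1/2104) = -3/149974 + 1109/526 = 41579897/19721581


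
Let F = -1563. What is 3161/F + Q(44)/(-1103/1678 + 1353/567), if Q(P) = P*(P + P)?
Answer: 1917589875841/857010093 ≈ 2237.5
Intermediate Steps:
Q(P) = 2*P² (Q(P) = P*(2*P) = 2*P²)
3161/F + Q(44)/(-1103/1678 + 1353/567) = 3161/(-1563) + (2*44²)/(-1103/1678 + 1353/567) = 3161*(-1/1563) + (2*1936)/(-1103*1/1678 + 1353*(1/567)) = -3161/1563 + 3872/(-1103/1678 + 451/189) = -3161/1563 + 3872/(548311/317142) = -3161/1563 + 3872*(317142/548311) = -3161/1563 + 1227973824/548311 = 1917589875841/857010093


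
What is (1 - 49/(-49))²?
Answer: 4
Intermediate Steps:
(1 - 49/(-49))² = (1 - 49*(-1/49))² = (1 + 1)² = 2² = 4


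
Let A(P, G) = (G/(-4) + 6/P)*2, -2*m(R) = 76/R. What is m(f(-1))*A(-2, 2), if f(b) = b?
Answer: -266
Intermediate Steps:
m(R) = -38/R
A(P, G) = 12/P - G/2 (A(P, G) = (G*(-¼) + 6/P)*2 = (-G/4 + 6/P)*2 = (6/P - G/4)*2 = 12/P - G/2)
m(f(-1))*A(-2, 2) = (-38/(-1))*(12/(-2) - ½*2) = (-38*(-1))*(12*(-½) - 1) = 38*(-6 - 1) = 38*(-7) = -266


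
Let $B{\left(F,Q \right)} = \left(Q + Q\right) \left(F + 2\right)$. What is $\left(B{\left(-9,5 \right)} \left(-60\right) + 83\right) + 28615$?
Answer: $32898$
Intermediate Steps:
$B{\left(F,Q \right)} = 2 Q \left(2 + F\right)$
$\left(B{\left(-9,5 \right)} \left(-60\right) + 83\right) + 28615 = \left(2 \cdot 5 \left(2 - 9\right) \left(-60\right) + 83\right) + 28615 = \left(2 \cdot 5 \left(-7\right) \left(-60\right) + 83\right) + 28615 = \left(\left(-70\right) \left(-60\right) + 83\right) + 28615 = \left(4200 + 83\right) + 28615 = 4283 + 28615 = 32898$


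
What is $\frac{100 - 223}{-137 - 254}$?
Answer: $\frac{123}{391} \approx 0.31458$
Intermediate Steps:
$\frac{100 - 223}{-137 - 254} = - \frac{123}{-391} = \left(-123\right) \left(- \frac{1}{391}\right) = \frac{123}{391}$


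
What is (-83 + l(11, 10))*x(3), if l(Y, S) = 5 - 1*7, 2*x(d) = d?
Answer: -255/2 ≈ -127.50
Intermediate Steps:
x(d) = d/2
l(Y, S) = -2 (l(Y, S) = 5 - 7 = -2)
(-83 + l(11, 10))*x(3) = (-83 - 2)*((1/2)*3) = -85*3/2 = -255/2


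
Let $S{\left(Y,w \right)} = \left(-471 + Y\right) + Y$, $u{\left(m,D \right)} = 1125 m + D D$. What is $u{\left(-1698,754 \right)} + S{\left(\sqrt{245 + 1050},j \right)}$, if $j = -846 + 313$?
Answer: $-1342205 + 2 \sqrt{1295} \approx -1.3421 \cdot 10^{6}$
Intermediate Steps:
$u{\left(m,D \right)} = D^{2} + 1125 m$ ($u{\left(m,D \right)} = 1125 m + D^{2} = D^{2} + 1125 m$)
$j = -533$
$S{\left(Y,w \right)} = -471 + 2 Y$
$u{\left(-1698,754 \right)} + S{\left(\sqrt{245 + 1050},j \right)} = \left(754^{2} + 1125 \left(-1698\right)\right) - \left(471 - 2 \sqrt{245 + 1050}\right) = \left(568516 - 1910250\right) - \left(471 - 2 \sqrt{1295}\right) = -1341734 - \left(471 - 2 \sqrt{1295}\right) = -1342205 + 2 \sqrt{1295}$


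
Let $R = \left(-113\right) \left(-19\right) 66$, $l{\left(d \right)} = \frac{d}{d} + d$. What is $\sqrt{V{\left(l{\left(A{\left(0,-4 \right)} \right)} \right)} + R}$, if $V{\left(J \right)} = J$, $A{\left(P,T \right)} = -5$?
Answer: $\sqrt{141698} \approx 376.43$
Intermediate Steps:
$l{\left(d \right)} = 1 + d$
$R = 141702$ ($R = 2147 \cdot 66 = 141702$)
$\sqrt{V{\left(l{\left(A{\left(0,-4 \right)} \right)} \right)} + R} = \sqrt{\left(1 - 5\right) + 141702} = \sqrt{-4 + 141702} = \sqrt{141698}$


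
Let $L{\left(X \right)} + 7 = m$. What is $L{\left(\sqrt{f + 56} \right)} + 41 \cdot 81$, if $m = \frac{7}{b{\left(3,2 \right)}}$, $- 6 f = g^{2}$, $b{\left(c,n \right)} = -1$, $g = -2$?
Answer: $3307$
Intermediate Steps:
$f = - \frac{2}{3}$ ($f = - \frac{\left(-2\right)^{2}}{6} = \left(- \frac{1}{6}\right) 4 = - \frac{2}{3} \approx -0.66667$)
$m = -7$ ($m = \frac{7}{-1} = 7 \left(-1\right) = -7$)
$L{\left(X \right)} = -14$ ($L{\left(X \right)} = -7 - 7 = -14$)
$L{\left(\sqrt{f + 56} \right)} + 41 \cdot 81 = -14 + 41 \cdot 81 = -14 + 3321 = 3307$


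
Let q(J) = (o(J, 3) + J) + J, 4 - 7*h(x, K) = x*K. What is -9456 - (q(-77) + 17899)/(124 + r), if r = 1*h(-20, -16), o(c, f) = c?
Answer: -1335847/138 ≈ -9680.0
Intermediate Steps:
h(x, K) = 4/7 - K*x/7 (h(x, K) = 4/7 - x*K/7 = 4/7 - K*x/7)
r = -316/7 (r = 1*(4/7 - ⅐*(-16)*(-20)) = 1*(4/7 - 320/7) = 1*(-316/7) = -316/7 ≈ -45.143)
q(J) = 3*J (q(J) = (J + J) + J = 2*J + J = 3*J)
-9456 - (q(-77) + 17899)/(124 + r) = -9456 - (3*(-77) + 17899)/(124 - 316/7) = -9456 - (-231 + 17899)/552/7 = -9456 - 17668*7/552 = -9456 - 1*30919/138 = -9456 - 30919/138 = -1335847/138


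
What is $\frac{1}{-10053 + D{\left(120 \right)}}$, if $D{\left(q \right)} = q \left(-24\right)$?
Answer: $- \frac{1}{12933} \approx -7.7322 \cdot 10^{-5}$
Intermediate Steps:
$D{\left(q \right)} = - 24 q$
$\frac{1}{-10053 + D{\left(120 \right)}} = \frac{1}{-10053 - 2880} = \frac{1}{-12933} = - \frac{1}{12933}$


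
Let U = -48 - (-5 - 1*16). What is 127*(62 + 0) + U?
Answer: 7847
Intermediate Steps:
U = -27 (U = -48 - (-5 - 16) = -48 - 1*(-21) = -48 + 21 = -27)
127*(62 + 0) + U = 127*(62 + 0) - 27 = 127*62 - 27 = 7874 - 27 = 7847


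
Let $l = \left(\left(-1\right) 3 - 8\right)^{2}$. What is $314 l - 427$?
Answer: $37567$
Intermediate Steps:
$l = 121$ ($l = \left(-3 - 8\right)^{2} = \left(-11\right)^{2} = 121$)
$314 l - 427 = 314 \cdot 121 - 427 = 37994 - 427 = 37567$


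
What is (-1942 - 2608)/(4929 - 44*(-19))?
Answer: -910/1153 ≈ -0.78925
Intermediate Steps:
(-1942 - 2608)/(4929 - 44*(-19)) = -4550/(4929 + 836) = -4550/5765 = -4550*1/5765 = -910/1153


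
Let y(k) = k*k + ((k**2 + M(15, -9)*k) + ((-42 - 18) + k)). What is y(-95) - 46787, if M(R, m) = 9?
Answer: -29747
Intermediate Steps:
y(k) = -60 + 2*k**2 + 10*k (y(k) = k*k + ((k**2 + 9*k) + ((-42 - 18) + k)) = k**2 + ((k**2 + 9*k) + (-60 + k)) = k**2 + (-60 + k**2 + 10*k) = -60 + 2*k**2 + 10*k)
y(-95) - 46787 = (-60 + 2*(-95)**2 + 10*(-95)) - 46787 = (-60 + 2*9025 - 950) - 46787 = (-60 + 18050 - 950) - 46787 = 17040 - 46787 = -29747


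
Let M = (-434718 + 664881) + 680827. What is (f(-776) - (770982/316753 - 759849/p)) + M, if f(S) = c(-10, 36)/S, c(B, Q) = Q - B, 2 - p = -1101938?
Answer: 907160751149321351/995798578810 ≈ 9.1099e+5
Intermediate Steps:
p = 1101940 (p = 2 - 1*(-1101938) = 2 + 1101938 = 1101940)
M = 910990 (M = 230163 + 680827 = 910990)
f(S) = 46/S (f(S) = (36 - 1*(-10))/S = (36 + 10)/S = 46/S)
(f(-776) - (770982/316753 - 759849/p)) + M = (46/(-776) - (770982/316753 - 759849/1101940)) + 910990 = (46*(-1/776) - (770982*(1/316753) - 759849*1/1101940)) + 910990 = (-23/388 - (770982/316753 - 44697/64820)) + 910990 = (-23/388 - 1*35817144399/20531929460) + 910990 = (-23/388 - 35817144399/20531929460) + 910990 = -1796160800549/995798578810 + 910990 = 907160751149321351/995798578810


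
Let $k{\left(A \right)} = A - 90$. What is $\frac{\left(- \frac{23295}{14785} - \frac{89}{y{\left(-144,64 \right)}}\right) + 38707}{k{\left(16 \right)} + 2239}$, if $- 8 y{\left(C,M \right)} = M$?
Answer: $\frac{915878693}{51215240} \approx 17.883$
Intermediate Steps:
$y{\left(C,M \right)} = - \frac{M}{8}$
$k{\left(A \right)} = -90 + A$ ($k{\left(A \right)} = A - 90 = -90 + A$)
$\frac{\left(- \frac{23295}{14785} - \frac{89}{y{\left(-144,64 \right)}}\right) + 38707}{k{\left(16 \right)} + 2239} = \frac{\left(- \frac{23295}{14785} - \frac{89}{\left(- \frac{1}{8}\right) 64}\right) + 38707}{\left(-90 + 16\right) + 2239} = \frac{\left(\left(-23295\right) \frac{1}{14785} - \frac{89}{-8}\right) + 38707}{-74 + 2239} = \frac{\left(- \frac{4659}{2957} - - \frac{89}{8}\right) + 38707}{2165} = \left(\left(- \frac{4659}{2957} + \frac{89}{8}\right) + 38707\right) \frac{1}{2165} = \left(\frac{225901}{23656} + 38707\right) \frac{1}{2165} = \frac{915878693}{23656} \cdot \frac{1}{2165} = \frac{915878693}{51215240}$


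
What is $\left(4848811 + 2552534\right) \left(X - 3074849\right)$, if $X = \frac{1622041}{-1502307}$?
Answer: $- \frac{11396514053765276660}{500769} \approx -2.2758 \cdot 10^{13}$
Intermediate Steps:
$X = - \frac{1622041}{1502307}$ ($X = 1622041 \left(- \frac{1}{1502307}\right) = - \frac{1622041}{1502307} \approx -1.0797$)
$\left(4848811 + 2552534\right) \left(X - 3074849\right) = \left(4848811 + 2552534\right) \left(- \frac{1622041}{1502307} - 3074849\right) = 7401345 \left(- \frac{4619368798684}{1502307}\right) = - \frac{11396514053765276660}{500769}$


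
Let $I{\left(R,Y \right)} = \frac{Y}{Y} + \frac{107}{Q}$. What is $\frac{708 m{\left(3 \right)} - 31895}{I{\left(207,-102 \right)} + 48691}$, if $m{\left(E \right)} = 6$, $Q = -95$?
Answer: $- \frac{2626465}{4625633} \approx -0.56781$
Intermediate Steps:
$I{\left(R,Y \right)} = - \frac{12}{95}$ ($I{\left(R,Y \right)} = \frac{Y}{Y} + \frac{107}{-95} = 1 + 107 \left(- \frac{1}{95}\right) = 1 - \frac{107}{95} = - \frac{12}{95}$)
$\frac{708 m{\left(3 \right)} - 31895}{I{\left(207,-102 \right)} + 48691} = \frac{708 \cdot 6 - 31895}{- \frac{12}{95} + 48691} = \frac{4248 - 31895}{\frac{4625633}{95}} = \left(-27647\right) \frac{95}{4625633} = - \frac{2626465}{4625633}$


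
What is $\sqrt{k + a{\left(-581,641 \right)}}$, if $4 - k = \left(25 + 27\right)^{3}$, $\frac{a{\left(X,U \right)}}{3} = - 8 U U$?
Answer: $2 i \sqrt{2500437} \approx 3162.6 i$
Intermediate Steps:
$a{\left(X,U \right)} = - 24 U^{2}$ ($a{\left(X,U \right)} = 3 - 8 U U = 3 \left(- 8 U^{2}\right) = - 24 U^{2}$)
$k = -140604$ ($k = 4 - \left(25 + 27\right)^{3} = 4 - 52^{3} = 4 - 140608 = -140604$)
$\sqrt{k + a{\left(-581,641 \right)}} = \sqrt{-140604 - 24 \cdot 641^{2}} = \sqrt{-140604 - 9861144} = \sqrt{-10001748} = 2 i \sqrt{2500437}$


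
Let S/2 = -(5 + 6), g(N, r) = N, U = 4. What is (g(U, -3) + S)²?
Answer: 324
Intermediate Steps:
S = -22 (S = 2*(-(5 + 6)) = 2*(-1*11) = 2*(-11) = -22)
(g(U, -3) + S)² = (4 - 22)² = (-18)² = 324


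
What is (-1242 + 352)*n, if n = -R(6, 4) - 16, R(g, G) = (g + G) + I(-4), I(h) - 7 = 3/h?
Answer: 57405/2 ≈ 28703.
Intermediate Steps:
I(h) = 7 + 3/h
R(g, G) = 25/4 + G + g (R(g, G) = (g + G) + (7 + 3/(-4)) = (G + g) + (7 + 3*(-¼)) = (G + g) + (7 - ¾) = (G + g) + 25/4 = 25/4 + G + g)
n = -129/4 (n = -(25/4 + 4 + 6) - 16 = -1*65/4 - 16 = -65/4 - 16 = -129/4 ≈ -32.250)
(-1242 + 352)*n = (-1242 + 352)*(-129/4) = -890*(-129/4) = 57405/2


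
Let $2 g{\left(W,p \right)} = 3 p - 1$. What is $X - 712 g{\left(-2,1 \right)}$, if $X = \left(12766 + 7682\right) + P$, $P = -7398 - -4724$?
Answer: $17062$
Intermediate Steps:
$P = -2674$ ($P = -7398 + 4724 = -2674$)
$g{\left(W,p \right)} = - \frac{1}{2} + \frac{3 p}{2}$ ($g{\left(W,p \right)} = \frac{3 p - 1}{2} = \frac{-1 + 3 p}{2} = - \frac{1}{2} + \frac{3 p}{2}$)
$X = 17774$ ($X = \left(12766 + 7682\right) - 2674 = 20448 - 2674 = 17774$)
$X - 712 g{\left(-2,1 \right)} = 17774 - 712 \left(- \frac{1}{2} + \frac{3}{2} \cdot 1\right) = 17774 - 712 \left(- \frac{1}{2} + \frac{3}{2}\right) = 17774 - 712 \cdot 1 = 17774 - 712 = 17062$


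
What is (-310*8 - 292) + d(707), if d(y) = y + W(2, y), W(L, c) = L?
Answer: -2063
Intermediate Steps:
d(y) = 2 + y (d(y) = y + 2 = 2 + y)
(-310*8 - 292) + d(707) = (-310*8 - 292) + (2 + 707) = (-2480 - 292) + 709 = -2772 + 709 = -2063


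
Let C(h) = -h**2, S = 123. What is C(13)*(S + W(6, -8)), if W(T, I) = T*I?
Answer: -12675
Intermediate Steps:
W(T, I) = I*T
C(13)*(S + W(6, -8)) = (-1*13**2)*(123 - 8*6) = (-1*169)*(123 - 48) = -169*75 = -12675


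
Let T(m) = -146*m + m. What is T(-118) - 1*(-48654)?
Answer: 65764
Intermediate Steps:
T(m) = -145*m
T(-118) - 1*(-48654) = -145*(-118) - 1*(-48654) = 17110 + 48654 = 65764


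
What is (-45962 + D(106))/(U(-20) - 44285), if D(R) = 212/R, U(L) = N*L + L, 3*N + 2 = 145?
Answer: 27576/27155 ≈ 1.0155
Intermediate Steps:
N = 143/3 (N = -⅔ + (⅓)*145 = -⅔ + 145/3 = 143/3 ≈ 47.667)
U(L) = 146*L/3 (U(L) = 143*L/3 + L = 146*L/3)
(-45962 + D(106))/(U(-20) - 44285) = (-45962 + 212/106)/((146/3)*(-20) - 44285) = (-45962 + 212*(1/106))/(-2920/3 - 44285) = (-45962 + 2)/(-135775/3) = -45960*(-3/135775) = 27576/27155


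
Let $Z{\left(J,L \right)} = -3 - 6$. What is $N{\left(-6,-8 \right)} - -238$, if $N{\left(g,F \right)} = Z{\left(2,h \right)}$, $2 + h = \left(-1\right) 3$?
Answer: $229$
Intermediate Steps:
$h = -5$ ($h = -2 - 3 = -5$)
$Z{\left(J,L \right)} = -9$ ($Z{\left(J,L \right)} = -3 - 6 = -9$)
$N{\left(g,F \right)} = -9$
$N{\left(-6,-8 \right)} - -238 = -9 - -238 = -9 + 238 = 229$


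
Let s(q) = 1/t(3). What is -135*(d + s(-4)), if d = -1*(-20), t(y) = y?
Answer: -2745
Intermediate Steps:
s(q) = ⅓ (s(q) = 1/3 = ⅓)
d = 20
-135*(d + s(-4)) = -135*(20 + ⅓) = -135*61/3 = -2745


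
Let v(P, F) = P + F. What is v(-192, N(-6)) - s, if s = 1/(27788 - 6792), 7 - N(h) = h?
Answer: -3758285/20996 ≈ -179.00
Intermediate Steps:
N(h) = 7 - h
v(P, F) = F + P
s = 1/20996 ≈ 4.7628e-5
v(-192, N(-6)) - s = ((7 - 1*(-6)) - 192) - 1*1/20996 = ((7 + 6) - 192) - 1/20996 = (13 - 192) - 1/20996 = -179 - 1/20996 = -3758285/20996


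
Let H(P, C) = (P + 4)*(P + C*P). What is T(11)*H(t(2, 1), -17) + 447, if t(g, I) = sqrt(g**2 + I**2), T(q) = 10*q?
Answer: -8353 - 7040*sqrt(5) ≈ -24095.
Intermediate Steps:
t(g, I) = sqrt(I**2 + g**2)
H(P, C) = (4 + P)*(P + C*P)
T(11)*H(t(2, 1), -17) + 447 = (10*11)*(sqrt(1**2 + 2**2)*(4 + sqrt(1**2 + 2**2) + 4*(-17) - 17*sqrt(1**2 + 2**2))) + 447 = 110*(sqrt(1 + 4)*(4 + sqrt(1 + 4) - 68 - 17*sqrt(1 + 4))) + 447 = 110*(sqrt(5)*(4 + sqrt(5) - 68 - 17*sqrt(5))) + 447 = 110*(sqrt(5)*(-64 - 16*sqrt(5))) + 447 = 110*sqrt(5)*(-64 - 16*sqrt(5)) + 447 = 447 + 110*sqrt(5)*(-64 - 16*sqrt(5))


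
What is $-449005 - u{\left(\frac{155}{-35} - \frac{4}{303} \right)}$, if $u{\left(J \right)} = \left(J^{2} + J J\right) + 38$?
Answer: $- \frac{2020260761045}{4498641} \approx -4.4908 \cdot 10^{5}$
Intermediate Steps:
$u{\left(J \right)} = 38 + 2 J^{2}$ ($u{\left(J \right)} = \left(J^{2} + J^{2}\right) + 38 = 2 J^{2} + 38 = 38 + 2 J^{2}$)
$-449005 - u{\left(\frac{155}{-35} - \frac{4}{303} \right)} = -449005 - \left(38 + 2 \left(\frac{155}{-35} - \frac{4}{303}\right)^{2}\right) = -449005 - \left(38 + 2 \left(155 \left(- \frac{1}{35}\right) - \frac{4}{303}\right)^{2}\right) = -449005 - \left(38 + 2 \left(- \frac{31}{7} - \frac{4}{303}\right)^{2}\right) = -449005 - \left(38 + 2 \left(- \frac{9421}{2121}\right)^{2}\right) = -449005 - \left(38 + 2 \cdot \frac{88755241}{4498641}\right) = -449005 - \left(38 + \frac{177510482}{4498641}\right) = -449005 - \frac{348458840}{4498641} = - \frac{2020260761045}{4498641}$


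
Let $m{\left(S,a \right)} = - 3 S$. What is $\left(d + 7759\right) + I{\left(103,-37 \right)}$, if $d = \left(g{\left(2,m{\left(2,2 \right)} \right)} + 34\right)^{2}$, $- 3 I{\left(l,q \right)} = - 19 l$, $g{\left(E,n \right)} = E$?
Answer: $\frac{29122}{3} \approx 9707.3$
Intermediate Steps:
$I{\left(l,q \right)} = \frac{19 l}{3}$ ($I{\left(l,q \right)} = - \frac{\left(-19\right) l}{3} = \frac{19 l}{3}$)
$d = 1296$ ($d = \left(2 + 34\right)^{2} = 36^{2} = 1296$)
$\left(d + 7759\right) + I{\left(103,-37 \right)} = \left(1296 + 7759\right) + \frac{19}{3} \cdot 103 = 9055 + \frac{1957}{3} = \frac{29122}{3}$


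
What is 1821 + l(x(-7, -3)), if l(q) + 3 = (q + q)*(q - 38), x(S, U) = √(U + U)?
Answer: 1806 - 76*I*√6 ≈ 1806.0 - 186.16*I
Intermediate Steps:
x(S, U) = √2*√U (x(S, U) = √(2*U) = √2*√U)
l(q) = -3 + 2*q*(-38 + q) (l(q) = -3 + (q + q)*(q - 38) = -3 + (2*q)*(-38 + q) = -3 + 2*q*(-38 + q))
1821 + l(x(-7, -3)) = 1821 + (-3 - 76*√2*√(-3) + 2*(√2*√(-3))²) = 1821 + (-3 - 76*√2*I*√3 + 2*(√2*(I*√3))²) = 1821 + (-3 - 76*I*√6 + 2*(I*√6)²) = 1821 + (-3 - 76*I*√6 + 2*(-6)) = 1821 + (-3 - 76*I*√6 - 12) = 1821 + (-15 - 76*I*√6) = 1806 - 76*I*√6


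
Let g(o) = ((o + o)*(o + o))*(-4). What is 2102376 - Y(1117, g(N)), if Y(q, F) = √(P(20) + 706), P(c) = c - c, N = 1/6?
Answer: 2102376 - √706 ≈ 2.1023e+6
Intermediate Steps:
N = ⅙ ≈ 0.16667
P(c) = 0
g(o) = -16*o² (g(o) = ((2*o)*(2*o))*(-4) = (4*o²)*(-4) = -16*o²)
Y(q, F) = √706 (Y(q, F) = √(0 + 706) = √706)
2102376 - Y(1117, g(N)) = 2102376 - √706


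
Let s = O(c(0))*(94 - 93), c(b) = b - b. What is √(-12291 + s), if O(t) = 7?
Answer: 2*I*√3071 ≈ 110.83*I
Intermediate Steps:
c(b) = 0
s = 7 (s = 7*(94 - 93) = 7*1 = 7)
√(-12291 + s) = √(-12291 + 7) = √(-12284) = 2*I*√3071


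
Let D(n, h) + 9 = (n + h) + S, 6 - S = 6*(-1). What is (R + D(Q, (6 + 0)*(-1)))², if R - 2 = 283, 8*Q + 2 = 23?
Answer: 5184729/64 ≈ 81011.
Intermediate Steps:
Q = 21/8 (Q = -¼ + (⅛)*23 = -¼ + 23/8 = 21/8 ≈ 2.6250)
R = 285 (R = 2 + 283 = 285)
S = 12 (S = 6 - 6*(-1) = 6 - 1*(-6) = 6 + 6 = 12)
D(n, h) = 3 + h + n (D(n, h) = -9 + ((n + h) + 12) = -9 + ((h + n) + 12) = -9 + (12 + h + n) = 3 + h + n)
(R + D(Q, (6 + 0)*(-1)))² = (285 + (3 + (6 + 0)*(-1) + 21/8))² = (285 + (3 + 6*(-1) + 21/8))² = (285 + (3 - 6 + 21/8))² = (285 - 3/8)² = (2277/8)² = 5184729/64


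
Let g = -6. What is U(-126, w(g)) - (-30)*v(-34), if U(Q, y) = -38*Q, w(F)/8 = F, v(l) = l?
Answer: 3768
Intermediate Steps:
w(F) = 8*F
U(-126, w(g)) - (-30)*v(-34) = -38*(-126) - (-30)*(-34) = 4788 - 1*1020 = 4788 - 1020 = 3768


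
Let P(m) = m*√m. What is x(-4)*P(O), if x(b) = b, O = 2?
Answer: -8*√2 ≈ -11.314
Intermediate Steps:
P(m) = m^(3/2)
x(-4)*P(O) = -8*√2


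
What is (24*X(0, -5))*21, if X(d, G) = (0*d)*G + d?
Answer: 0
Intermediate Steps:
X(d, G) = d (X(d, G) = 0*G + d = 0 + d = d)
(24*X(0, -5))*21 = (24*0)*21 = 0*21 = 0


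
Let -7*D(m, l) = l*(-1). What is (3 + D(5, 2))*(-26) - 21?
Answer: -745/7 ≈ -106.43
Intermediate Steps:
D(m, l) = l/7 (D(m, l) = -l*(-1)/7 = -(-1)*l/7 = l/7)
(3 + D(5, 2))*(-26) - 21 = (3 + (⅐)*2)*(-26) - 21 = (3 + 2/7)*(-26) - 21 = (23/7)*(-26) - 21 = -598/7 - 21 = -745/7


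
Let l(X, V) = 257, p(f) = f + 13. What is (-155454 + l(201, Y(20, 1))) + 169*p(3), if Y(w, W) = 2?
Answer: -152493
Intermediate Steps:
p(f) = 13 + f
(-155454 + l(201, Y(20, 1))) + 169*p(3) = (-155454 + 257) + 169*(13 + 3) = -155197 + 169*16 = -155197 + 2704 = -152493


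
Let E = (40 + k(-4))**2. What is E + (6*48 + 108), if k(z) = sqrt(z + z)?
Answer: 1988 + 160*I*sqrt(2) ≈ 1988.0 + 226.27*I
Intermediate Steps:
k(z) = sqrt(2)*sqrt(z) (k(z) = sqrt(2*z) = sqrt(2)*sqrt(z))
E = (40 + 2*I*sqrt(2))**2 (E = (40 + sqrt(2)*sqrt(-4))**2 = (40 + sqrt(2)*(2*I))**2 = (40 + 2*I*sqrt(2))**2 ≈ 1592.0 + 226.27*I)
E + (6*48 + 108) = (1592 + 160*I*sqrt(2)) + (6*48 + 108) = (1592 + 160*I*sqrt(2)) + (288 + 108) = (1592 + 160*I*sqrt(2)) + 396 = 1988 + 160*I*sqrt(2)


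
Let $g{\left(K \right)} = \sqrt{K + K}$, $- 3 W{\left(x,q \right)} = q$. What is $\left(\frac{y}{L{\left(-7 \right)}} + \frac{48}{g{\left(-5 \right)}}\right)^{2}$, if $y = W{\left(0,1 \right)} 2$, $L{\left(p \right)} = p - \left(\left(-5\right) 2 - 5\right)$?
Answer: $- \frac{165883}{720} + \frac{4 i \sqrt{10}}{5} \approx -230.39 + 2.5298 i$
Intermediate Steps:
$W{\left(x,q \right)} = - \frac{q}{3}$
$g{\left(K \right)} = \sqrt{2} \sqrt{K}$ ($g{\left(K \right)} = \sqrt{2 K} = \sqrt{2} \sqrt{K}$)
$L{\left(p \right)} = 15 + p$ ($L{\left(p \right)} = p - \left(-10 - 5\right) = p - -15 = p + 15 = 15 + p$)
$y = - \frac{2}{3}$ ($y = \left(- \frac{1}{3}\right) 1 \cdot 2 = \left(- \frac{1}{3}\right) 2 = - \frac{2}{3} \approx -0.66667$)
$\left(\frac{y}{L{\left(-7 \right)}} + \frac{48}{g{\left(-5 \right)}}\right)^{2} = \left(- \frac{2}{3 \left(15 - 7\right)} + \frac{48}{\sqrt{2} \sqrt{-5}}\right)^{2} = \left(- \frac{2}{3 \cdot 8} + \frac{48}{\sqrt{2} i \sqrt{5}}\right)^{2} = \left(\left(- \frac{2}{3}\right) \frac{1}{8} + \frac{48}{i \sqrt{10}}\right)^{2} = \left(- \frac{1}{12} + 48 \left(- \frac{i \sqrt{10}}{10}\right)\right)^{2} = \left(- \frac{1}{12} - \frac{24 i \sqrt{10}}{5}\right)^{2}$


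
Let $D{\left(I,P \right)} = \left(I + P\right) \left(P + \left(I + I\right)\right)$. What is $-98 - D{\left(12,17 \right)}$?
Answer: $-1287$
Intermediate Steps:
$D{\left(I,P \right)} = \left(I + P\right) \left(P + 2 I\right)$
$-98 - D{\left(12,17 \right)} = -98 - \left(17^{2} + 2 \cdot 12^{2} + 3 \cdot 12 \cdot 17\right) = -98 - \left(289 + 2 \cdot 144 + 612\right) = -98 - \left(289 + 288 + 612\right) = -98 - 1189 = -1287$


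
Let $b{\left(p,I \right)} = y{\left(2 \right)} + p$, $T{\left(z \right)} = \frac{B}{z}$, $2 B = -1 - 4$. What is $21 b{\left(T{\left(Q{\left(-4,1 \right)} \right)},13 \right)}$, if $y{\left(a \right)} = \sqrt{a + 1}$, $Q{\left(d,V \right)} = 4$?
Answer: $- \frac{105}{8} + 21 \sqrt{3} \approx 23.248$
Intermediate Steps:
$B = - \frac{5}{2}$ ($B = \frac{-1 - 4}{2} = \frac{1}{2} \left(-5\right) = - \frac{5}{2} \approx -2.5$)
$T{\left(z \right)} = - \frac{5}{2 z}$
$y{\left(a \right)} = \sqrt{1 + a}$
$b{\left(p,I \right)} = p + \sqrt{3}$ ($b{\left(p,I \right)} = \sqrt{1 + 2} + p = \sqrt{3} + p = p + \sqrt{3}$)
$21 b{\left(T{\left(Q{\left(-4,1 \right)} \right)},13 \right)} = 21 \left(- \frac{5}{2 \cdot 4} + \sqrt{3}\right) = 21 \left(\left(- \frac{5}{2}\right) \frac{1}{4} + \sqrt{3}\right) = 21 \left(- \frac{5}{8} + \sqrt{3}\right) = - \frac{105}{8} + 21 \sqrt{3}$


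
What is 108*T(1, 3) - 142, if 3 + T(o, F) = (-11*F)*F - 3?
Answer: -11482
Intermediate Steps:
T(o, F) = -6 - 11*F² (T(o, F) = -3 + ((-11*F)*F - 3) = -3 + (-11*F² - 3) = -3 + (-3 - 11*F²) = -6 - 11*F²)
108*T(1, 3) - 142 = 108*(-6 - 11*3²) - 142 = 108*(-6 - 11*9) - 142 = 108*(-6 - 99) - 142 = 108*(-105) - 142 = -11340 - 142 = -11482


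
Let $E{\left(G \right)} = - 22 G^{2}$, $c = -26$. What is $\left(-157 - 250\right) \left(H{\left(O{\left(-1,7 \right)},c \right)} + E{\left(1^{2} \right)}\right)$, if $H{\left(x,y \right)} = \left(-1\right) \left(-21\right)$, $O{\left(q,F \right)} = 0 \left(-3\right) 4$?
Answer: $407$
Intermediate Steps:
$O{\left(q,F \right)} = 0$ ($O{\left(q,F \right)} = 0 \cdot 4 = 0$)
$H{\left(x,y \right)} = 21$
$\left(-157 - 250\right) \left(H{\left(O{\left(-1,7 \right)},c \right)} + E{\left(1^{2} \right)}\right) = \left(-157 - 250\right) \left(21 - 22 \left(1^{2}\right)^{2}\right) = \left(-157 - 250\right) \left(21 - 22 \cdot 1^{2}\right) = - 407 \left(21 - 22\right) = \left(-407\right) \left(-1\right) = 407$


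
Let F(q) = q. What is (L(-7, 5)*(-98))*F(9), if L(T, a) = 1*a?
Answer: -4410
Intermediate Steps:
L(T, a) = a
(L(-7, 5)*(-98))*F(9) = (5*(-98))*9 = -490*9 = -4410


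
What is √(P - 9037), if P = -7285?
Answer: I*√16322 ≈ 127.76*I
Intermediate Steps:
√(P - 9037) = √(-7285 - 9037) = √(-16322) = I*√16322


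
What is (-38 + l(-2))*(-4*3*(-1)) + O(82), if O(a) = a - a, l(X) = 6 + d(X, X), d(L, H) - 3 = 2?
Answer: -324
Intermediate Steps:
d(L, H) = 5 (d(L, H) = 3 + 2 = 5)
l(X) = 11 (l(X) = 6 + 5 = 11)
O(a) = 0
(-38 + l(-2))*(-4*3*(-1)) + O(82) = (-38 + 11)*(-4*3*(-1)) + 0 = -(-324)*(-1) + 0 = -27*12 + 0 = -324 + 0 = -324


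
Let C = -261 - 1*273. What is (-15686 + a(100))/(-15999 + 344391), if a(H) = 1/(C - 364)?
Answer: -4695343/98298672 ≈ -0.047766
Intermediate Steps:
C = -534 (C = -261 - 273 = -534)
a(H) = -1/898 (a(H) = 1/(-534 - 364) = 1/(-898) = -1/898)
(-15686 + a(100))/(-15999 + 344391) = (-15686 - 1/898)/(-15999 + 344391) = -14086029/898/328392 = -14086029/898*1/328392 = -4695343/98298672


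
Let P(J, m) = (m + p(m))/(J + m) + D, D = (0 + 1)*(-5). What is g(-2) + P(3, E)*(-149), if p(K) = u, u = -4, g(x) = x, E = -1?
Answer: 2231/2 ≈ 1115.5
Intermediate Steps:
p(K) = -4
D = -5 (D = 1*(-5) = -5)
P(J, m) = -5 + (-4 + m)/(J + m) (P(J, m) = (m - 4)/(J + m) - 5 = (-4 + m)/(J + m) - 5 = -5 + (-4 + m)/(J + m))
g(-2) + P(3, E)*(-149) = -2 + ((-4 - 5*3 - 4*(-1))/(3 - 1))*(-149) = -2 + ((-4 - 15 + 4)/2)*(-149) = -2 + ((½)*(-15))*(-149) = -2 - 15/2*(-149) = -2 + 2235/2 = 2231/2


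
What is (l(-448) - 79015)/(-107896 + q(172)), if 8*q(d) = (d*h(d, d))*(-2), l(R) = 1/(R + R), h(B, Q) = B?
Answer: 70797441/103301632 ≈ 0.68535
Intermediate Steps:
l(R) = 1/(2*R)
q(d) = -d²/4 (q(d) = ((d*d)*(-2))/8 = (d²*(-2))/8 = (-2*d²)/8 = -d²/4)
(l(-448) - 79015)/(-107896 + q(172)) = ((½)/(-448) - 79015)/(-107896 - ¼*172²) = ((½)*(-1/448) - 79015)/(-107896 - ¼*29584) = (-1/896 - 79015)/(-107896 - 7396) = -70797441/896/(-115292) = -70797441/896*(-1/115292) = 70797441/103301632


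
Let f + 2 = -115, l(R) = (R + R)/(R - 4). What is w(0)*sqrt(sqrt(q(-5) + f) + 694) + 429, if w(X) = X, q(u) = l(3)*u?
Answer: 429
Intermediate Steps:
l(R) = 2*R/(-4 + R) (l(R) = (2*R)/(-4 + R) = 2*R/(-4 + R))
f = -117 (f = -2 - 115 = -117)
q(u) = -6*u (q(u) = (2*3/(-4 + 3))*u = (2*3/(-1))*u = (2*3*(-1))*u = -6*u)
w(0)*sqrt(sqrt(q(-5) + f) + 694) + 429 = 0*sqrt(sqrt(-6*(-5) - 117) + 694) + 429 = 0*sqrt(sqrt(30 - 117) + 694) + 429 = 0*sqrt(sqrt(-87) + 694) + 429 = 0*sqrt(I*sqrt(87) + 694) + 429 = 0*sqrt(694 + I*sqrt(87)) + 429 = 0 + 429 = 429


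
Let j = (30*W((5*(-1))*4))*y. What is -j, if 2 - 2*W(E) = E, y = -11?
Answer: 3630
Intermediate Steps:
W(E) = 1 - E/2
j = -3630 (j = (30*(1 - 5*(-1)*4/2))*(-11) = (30*(1 - (-5)*4/2))*(-11) = (30*(1 - ½*(-20)))*(-11) = (30*(1 + 10))*(-11) = (30*11)*(-11) = 330*(-11) = -3630)
-j = -1*(-3630) = 3630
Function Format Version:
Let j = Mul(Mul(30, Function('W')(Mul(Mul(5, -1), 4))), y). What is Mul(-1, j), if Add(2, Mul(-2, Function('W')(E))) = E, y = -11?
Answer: 3630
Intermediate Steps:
Function('W')(E) = Add(1, Mul(Rational(-1, 2), E))
j = -3630 (j = Mul(Mul(30, Add(1, Mul(Rational(-1, 2), Mul(Mul(5, -1), 4)))), -11) = Mul(Mul(30, Add(1, Mul(Rational(-1, 2), Mul(-5, 4)))), -11) = Mul(Mul(30, Add(1, Mul(Rational(-1, 2), -20))), -11) = Mul(Mul(30, Add(1, 10)), -11) = Mul(Mul(30, 11), -11) = Mul(330, -11) = -3630)
Mul(-1, j) = Mul(-1, -3630) = 3630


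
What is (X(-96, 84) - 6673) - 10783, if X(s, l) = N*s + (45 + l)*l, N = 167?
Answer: -22652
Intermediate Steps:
X(s, l) = 167*s + l*(45 + l) (X(s, l) = 167*s + (45 + l)*l = 167*s + l*(45 + l))
(X(-96, 84) - 6673) - 10783 = ((84**2 + 45*84 + 167*(-96)) - 6673) - 10783 = ((7056 + 3780 - 16032) - 6673) - 10783 = (-5196 - 6673) - 10783 = -11869 - 10783 = -22652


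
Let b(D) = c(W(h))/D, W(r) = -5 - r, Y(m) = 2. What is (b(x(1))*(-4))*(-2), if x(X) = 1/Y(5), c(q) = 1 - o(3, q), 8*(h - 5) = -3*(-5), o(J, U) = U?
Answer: 206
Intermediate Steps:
h = 55/8 (h = 5 + (-3*(-5))/8 = 5 + (1/8)*15 = 5 + 15/8 = 55/8 ≈ 6.8750)
c(q) = 1 - q
x(X) = 1/2
b(D) = 103/(8*D) (b(D) = (1 - (-5 - 1*55/8))/D = (1 - (-5 - 55/8))/D = (1 - 1*(-95/8))/D = (1 + 95/8)/D = 103/(8*D))
(b(x(1))*(-4))*(-2) = ((103/(8*(1/2)))*(-4))*(-2) = (((103/8)*2)*(-4))*(-2) = ((103/4)*(-4))*(-2) = -103*(-2) = 206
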